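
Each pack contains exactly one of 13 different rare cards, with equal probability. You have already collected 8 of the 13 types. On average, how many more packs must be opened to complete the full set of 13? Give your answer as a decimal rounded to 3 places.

Starting from 8 distinct types, each trial gives a new one with probability (13−i)/13 when i types are held, so the wait for the next new type is 13/(13−i).
E = 13/5 + 13/4 + 13/3 + 13/2 + 13/1 = 1781/60 ≈ 29.683.

29.683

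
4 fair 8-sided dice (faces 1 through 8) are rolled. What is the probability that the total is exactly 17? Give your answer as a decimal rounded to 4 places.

0.0820

There are 8^4 = 4096 equally likely outcomes.
The number of ordered 4-tuples from {1,…,8} summing to 17 is 336.
P(sum = 17) = 336/4096 = 21/256 ≈ 0.0820.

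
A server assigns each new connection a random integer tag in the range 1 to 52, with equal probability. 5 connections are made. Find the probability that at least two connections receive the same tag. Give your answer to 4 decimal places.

It's easier to compute the probability that all 5 are distinct.
P(all distinct) = 52/52 · 51/52 · ··· · 48/52 ≈ 0.8203.
So the probability of at least one match is 1 − 0.8203 = 0.1797.

0.1797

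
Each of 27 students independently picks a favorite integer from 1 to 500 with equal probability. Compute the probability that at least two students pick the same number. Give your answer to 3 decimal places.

0.511

It's easier to compute the probability that all 27 are distinct.
P(all distinct) = 500/500 · 499/500 · ··· · 474/500 ≈ 0.489.
So the probability of at least one match is 1 − 0.489 = 0.511.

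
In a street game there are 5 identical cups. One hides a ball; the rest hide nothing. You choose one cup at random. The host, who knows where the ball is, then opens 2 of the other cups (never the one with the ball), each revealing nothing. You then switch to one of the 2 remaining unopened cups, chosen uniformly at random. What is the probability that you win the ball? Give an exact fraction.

Your original cup holds the ball with probability 1/5, so the other 4 collectively hold it with probability 4/5.
The host can always find 2 empty cups to open, so the reveals don't change that 4/5; it is now spread over the 2 remaining unopened cups.
P(win by switching) = (4/5) · (1/2) = 2/5.

2/5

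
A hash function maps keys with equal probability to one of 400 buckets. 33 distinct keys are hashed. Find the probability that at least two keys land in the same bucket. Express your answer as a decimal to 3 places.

It's easier to compute the probability that all 33 are distinct.
P(all distinct) = 400/400 · 399/400 · ··· · 368/400 ≈ 0.257.
So the probability of at least one match is 1 − 0.257 = 0.743.

0.743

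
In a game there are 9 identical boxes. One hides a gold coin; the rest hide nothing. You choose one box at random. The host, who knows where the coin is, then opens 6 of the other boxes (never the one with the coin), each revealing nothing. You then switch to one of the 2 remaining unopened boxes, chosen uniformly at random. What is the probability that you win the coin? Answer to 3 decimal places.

Your original box holds the coin with probability 1/9, so the other 8 collectively hold it with probability 8/9.
The host can always find 6 empty boxes to open, so the reveals don't change that 8/9; it is now spread over the 2 remaining unopened boxes.
P(win by switching) = (8/9) · (1/2) = 4/9 ≈ 0.444.

0.444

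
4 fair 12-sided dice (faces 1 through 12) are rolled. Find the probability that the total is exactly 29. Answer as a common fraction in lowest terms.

There are 12^4 = 20736 equally likely outcomes.
The number of ordered 4-tuples from {1,…,12} summing to 29 is 1060.
P(sum = 29) = 1060/20736 = 265/5184.

265/5184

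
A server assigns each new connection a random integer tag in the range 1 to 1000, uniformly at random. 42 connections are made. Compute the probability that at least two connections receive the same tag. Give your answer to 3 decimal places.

It's easier to compute the probability that all 42 are distinct.
P(all distinct) = 1000/1000 · 999/1000 · ··· · 959/1000 ≈ 0.418.
So the probability of at least one match is 1 − 0.418 = 0.582.

0.582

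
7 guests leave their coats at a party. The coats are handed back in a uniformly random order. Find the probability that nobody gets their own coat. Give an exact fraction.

This is the derangement probability: permutations of 7 with no fixed point.
D(7) = 7! · (1 − 1/1! + 1/2! − ··· + (−1)^7/7!) = 1854.
P = 1854/5040 = 103/280.

103/280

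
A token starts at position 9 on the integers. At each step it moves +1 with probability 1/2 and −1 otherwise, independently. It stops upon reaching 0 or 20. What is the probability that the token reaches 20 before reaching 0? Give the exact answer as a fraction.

With a fair step, P(i) = ½P(i−1) + ½P(i+1) with P(0)=0, P(20)=1 has the linear solution P(i) = i/20.
P(9) = 9/20.

9/20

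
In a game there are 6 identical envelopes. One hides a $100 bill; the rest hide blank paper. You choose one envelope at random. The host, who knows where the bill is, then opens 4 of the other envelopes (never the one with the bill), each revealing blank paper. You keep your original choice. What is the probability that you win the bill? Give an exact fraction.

The host can always open 4 empty envelopes regardless of your choice, so the reveals give no information about your original envelope.
P(win by staying) = 1/6.

1/6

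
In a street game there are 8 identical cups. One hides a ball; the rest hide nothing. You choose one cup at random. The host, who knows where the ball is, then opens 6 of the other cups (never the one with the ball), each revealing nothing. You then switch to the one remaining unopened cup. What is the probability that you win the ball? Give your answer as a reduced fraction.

Your original cup holds the ball with probability 1/8, so the other 7 collectively hold it with probability 7/8.
The host can always find 6 empty cups to open, so the reveals don't change that 7/8; it is now spread over the 1 remaining unopened cup.
P(win by switching) = (7/8) · (1/1) = 7/8.

7/8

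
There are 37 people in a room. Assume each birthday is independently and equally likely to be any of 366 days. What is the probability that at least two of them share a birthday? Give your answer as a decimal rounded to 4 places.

0.8479

It's easier to compute the probability that all 37 are distinct.
P(all distinct) = 366/366 · 365/366 · ··· · 330/366 ≈ 0.1521.
So the probability of at least one match is 1 − 0.1521 = 0.8479.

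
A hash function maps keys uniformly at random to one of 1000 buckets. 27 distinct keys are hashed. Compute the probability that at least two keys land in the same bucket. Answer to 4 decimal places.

0.2982

It's easier to compute the probability that all 27 are distinct.
P(all distinct) = 1000/1000 · 999/1000 · ··· · 974/1000 ≈ 0.7018.
So the probability of at least one match is 1 − 0.7018 = 0.2982.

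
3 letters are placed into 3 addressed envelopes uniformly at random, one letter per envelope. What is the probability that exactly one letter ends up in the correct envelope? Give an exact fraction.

Choose which one is fixed: C(3,1) = 3 ways.
The remaining 2 must have no fixed point: D(2) = 1.
P = 3·1/6 = 1/2.

1/2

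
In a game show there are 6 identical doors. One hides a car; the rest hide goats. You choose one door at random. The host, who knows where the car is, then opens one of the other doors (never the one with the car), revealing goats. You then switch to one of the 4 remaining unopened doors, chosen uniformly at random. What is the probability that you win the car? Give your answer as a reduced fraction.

Your original door holds the car with probability 1/6, so the other 5 collectively hold it with probability 5/6.
The host can always find an empty door to open, so this doesn't change that 5/6; it is now spread over the 4 remaining unopened doors.
P(win by switching) = (5/6) · (1/4) = 5/24.

5/24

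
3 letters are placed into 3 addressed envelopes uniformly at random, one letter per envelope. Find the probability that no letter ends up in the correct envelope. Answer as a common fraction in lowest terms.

1/3

This is the derangement probability: permutations of 3 with no fixed point.
D(3) = 3! · (1 − 1/1! + 1/2! − ··· + (−1)^3/3!) = 2.
P = 2/6 = 1/3.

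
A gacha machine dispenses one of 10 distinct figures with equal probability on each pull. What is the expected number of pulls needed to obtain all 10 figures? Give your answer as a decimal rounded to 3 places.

29.290

After i distinct types are collected, each trial gives a new one with probability (10−i)/10, so the expected wait for the next new type is 10/(10−i).
E = 10/10 + 10/9 + 10/8 + 10/7 + 10/6 + 10/5 + 10/4 + 10/3 + 10/2 + 10/1 = 7381/252 ≈ 29.290.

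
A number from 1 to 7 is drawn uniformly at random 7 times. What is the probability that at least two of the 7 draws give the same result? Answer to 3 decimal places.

P(all 7 different) = 7/7 · 6/7 · ··· · 1/7 ≈ 0.006.
P(at least two equal) = 1 − 0.006 = 0.994.

0.994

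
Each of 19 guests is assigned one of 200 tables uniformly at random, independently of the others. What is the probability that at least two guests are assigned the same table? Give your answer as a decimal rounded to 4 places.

It's easier to compute the probability that all 19 are distinct.
P(all distinct) = 200/200 · 199/200 · ··· · 182/200 ≈ 0.4137.
So the probability of at least one match is 1 − 0.4137 = 0.5863.

0.5863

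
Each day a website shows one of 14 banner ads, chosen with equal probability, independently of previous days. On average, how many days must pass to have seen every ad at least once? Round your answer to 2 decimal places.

After i distinct types are collected, each trial gives a new one with probability (14−i)/14, so the expected wait for the next new type is 14/(14−i).
E = 14/14 + 14/13 + 14/12 + 14/11 + 14/10 + 14/9 + 14/8 + 14/7 + 14/6 + 14/5 + 14/4 + 14/3 + 14/2 + 14/1 = 1171733/25740 ≈ 45.52.

45.52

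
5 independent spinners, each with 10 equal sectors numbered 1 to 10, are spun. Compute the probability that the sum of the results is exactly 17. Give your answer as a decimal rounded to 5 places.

0.01745

There are 10^5 = 100000 equally likely outcomes.
The number of ordered 5-tuples from {1,…,10} summing to 17 is 1745.
P(sum = 17) = 1745/100000 = 349/20000 ≈ 0.01745.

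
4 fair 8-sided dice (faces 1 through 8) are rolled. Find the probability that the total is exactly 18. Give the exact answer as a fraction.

There are 8^4 = 4096 equally likely outcomes.
The number of ordered 4-tuples from {1,…,8} summing to 18 is 344.
P(sum = 18) = 344/4096 = 43/512.

43/512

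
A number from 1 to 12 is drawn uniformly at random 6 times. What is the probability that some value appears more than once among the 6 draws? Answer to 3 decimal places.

0.777

P(all 6 different) = 12/12 · 11/12 · ··· · 7/12 ≈ 0.223.
P(at least two equal) = 1 − 0.223 = 0.777.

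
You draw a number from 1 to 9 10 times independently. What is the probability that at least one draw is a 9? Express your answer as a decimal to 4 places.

0.6921

P(no draw is a 9) = (8/9)^10 ≈ 0.3079.
P(at least one) = 1 − 0.3079 = 0.6921.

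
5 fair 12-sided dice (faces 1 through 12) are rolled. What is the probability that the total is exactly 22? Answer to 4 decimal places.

There are 12^5 = 248832 equally likely outcomes.
The number of ordered 5-tuples from {1,…,12} summing to 22 is 5355.
P(sum = 22) = 5355/248832 = 595/27648 ≈ 0.0215.

0.0215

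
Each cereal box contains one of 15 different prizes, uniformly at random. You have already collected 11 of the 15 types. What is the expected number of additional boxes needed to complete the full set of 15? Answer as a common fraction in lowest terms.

125/4

Starting from 11 distinct types, each trial gives a new one with probability (15−i)/15 when i types are held, so the wait for the next new type is 15/(15−i).
E = 15/4 + 15/3 + 15/2 + 15/1 = 125/4.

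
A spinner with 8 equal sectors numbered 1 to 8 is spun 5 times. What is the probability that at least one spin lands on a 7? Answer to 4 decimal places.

P(no spin lands on a 7) = (7/8)^5 ≈ 0.5129.
P(at least one) = 1 − 0.5129 = 0.4871.

0.4871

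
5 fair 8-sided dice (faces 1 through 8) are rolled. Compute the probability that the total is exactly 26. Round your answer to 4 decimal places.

There are 8^5 = 32768 equally likely outcomes.
The number of ordered 5-tuples from {1,…,8} summing to 26 is 2010.
P(sum = 26) = 2010/32768 = 1005/16384 ≈ 0.0613.

0.0613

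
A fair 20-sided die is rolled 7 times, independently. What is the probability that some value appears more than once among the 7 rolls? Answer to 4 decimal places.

0.6948

P(all 7 different) = 20/20 · 19/20 · ··· · 14/20 ≈ 0.3052.
P(at least two equal) = 1 − 0.3052 = 0.6948.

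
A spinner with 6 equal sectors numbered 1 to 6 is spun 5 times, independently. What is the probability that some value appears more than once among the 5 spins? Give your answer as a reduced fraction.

P(all 5 different) = 6/6 · 5/6 · ··· · 2/6 = 5/54.
P(at least two equal) = 1 − 5/54 = 49/54.

49/54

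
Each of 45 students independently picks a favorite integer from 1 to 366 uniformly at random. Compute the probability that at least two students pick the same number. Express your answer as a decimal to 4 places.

0.9405

It's easier to compute the probability that all 45 are distinct.
P(all distinct) = 366/366 · 365/366 · ··· · 322/366 ≈ 0.0595.
So the probability of at least one match is 1 − 0.0595 = 0.9405.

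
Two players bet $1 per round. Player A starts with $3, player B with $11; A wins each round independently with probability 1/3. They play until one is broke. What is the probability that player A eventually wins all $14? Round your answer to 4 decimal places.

0.0004

Let r = q/p = (2/3)/(1/3) = 2. The recurrence P(i) = p·P(i+1) + q·P(i−1) with P(0)=0, P(14)=1 gives P(i) = (1 − r^i)/(1 − r^14).
P(3) = (1 − (2)^3) / (1 − (2)^14) = 7/16383 ≈ 0.0004.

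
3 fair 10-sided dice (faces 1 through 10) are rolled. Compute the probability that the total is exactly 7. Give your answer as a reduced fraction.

There are 10^3 = 1000 equally likely outcomes.
The number of ordered 3-tuples from {1,…,10} summing to 7 is 15.
P(sum = 7) = 15/1000 = 3/200.

3/200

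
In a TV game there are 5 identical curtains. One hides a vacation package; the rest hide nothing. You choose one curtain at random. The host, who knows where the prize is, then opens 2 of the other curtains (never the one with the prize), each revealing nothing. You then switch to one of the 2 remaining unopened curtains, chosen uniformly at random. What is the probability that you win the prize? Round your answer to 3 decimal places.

Your original curtain holds the prize with probability 1/5, so the other 4 collectively hold it with probability 4/5.
The host can always find 2 empty curtains to open, so the reveals don't change that 4/5; it is now spread over the 2 remaining unopened curtains.
P(win by switching) = (4/5) · (1/2) = 2/5 ≈ 0.400.

0.400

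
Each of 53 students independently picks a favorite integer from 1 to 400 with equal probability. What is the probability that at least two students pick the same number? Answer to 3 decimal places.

It's easier to compute the probability that all 53 are distinct.
P(all distinct) = 400/400 · 399/400 · ··· · 348/400 ≈ 0.027.
So the probability of at least one match is 1 − 0.027 = 0.973.

0.973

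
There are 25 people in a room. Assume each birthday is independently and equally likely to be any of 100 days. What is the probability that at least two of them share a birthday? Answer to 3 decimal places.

It's easier to compute the probability that all 25 are distinct.
P(all distinct) = 100/100 · 99/100 · ··· · 76/100 ≈ 0.038.
So the probability of at least one match is 1 − 0.038 = 0.962.

0.962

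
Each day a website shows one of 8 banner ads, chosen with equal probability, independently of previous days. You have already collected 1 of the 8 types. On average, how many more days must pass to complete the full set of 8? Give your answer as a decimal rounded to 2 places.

20.74

Starting from 1 distinct type, each trial gives a new one with probability (8−i)/8 when i types are held, so the wait for the next new type is 8/(8−i).
E = 8/7 + 8/6 + 8/5 + 8/4 + 8/3 + 8/2 + 8/1 = 726/35 ≈ 20.74.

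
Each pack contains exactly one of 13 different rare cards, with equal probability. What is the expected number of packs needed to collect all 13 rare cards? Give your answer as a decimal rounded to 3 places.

41.342

After i distinct types are collected, each trial gives a new one with probability (13−i)/13, so the expected wait for the next new type is 13/(13−i).
E = 13/13 + 13/12 + 13/11 + 13/10 + 13/9 + 13/8 + 13/7 + 13/6 + 13/5 + 13/4 + 13/3 + 13/2 + 13/1 = 1145993/27720 ≈ 41.342.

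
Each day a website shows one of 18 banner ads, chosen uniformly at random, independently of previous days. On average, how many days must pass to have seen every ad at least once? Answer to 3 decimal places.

After i distinct types are collected, each trial gives a new one with probability (18−i)/18, so the expected wait for the next new type is 18/(18−i).
E = 18/18 + 18/17 + 18/16 + 18/15 + 18/14 + 18/13 + 18/12 + 18/11 + 18/10 + 18/9 + 18/8 + 18/7 + 18/6 + 18/5 + 18/4 + 18/3 + 18/2 + 18/1 = 42822903/680680 ≈ 62.912.

62.912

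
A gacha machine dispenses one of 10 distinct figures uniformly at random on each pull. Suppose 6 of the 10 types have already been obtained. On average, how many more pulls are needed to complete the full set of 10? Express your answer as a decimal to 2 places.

20.83

Starting from 6 distinct types, each trial gives a new one with probability (10−i)/10 when i types are held, so the wait for the next new type is 10/(10−i).
E = 10/4 + 10/3 + 10/2 + 10/1 = 125/6 ≈ 20.83.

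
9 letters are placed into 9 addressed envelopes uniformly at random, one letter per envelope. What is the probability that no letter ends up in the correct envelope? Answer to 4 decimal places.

0.3679

This is the derangement probability: permutations of 9 with no fixed point.
D(9) = 9! · (1 − 1/1! + 1/2! − ··· + (−1)^9/9!) = 133496.
P = 133496/362880 = 16687/45360 ≈ 0.3679.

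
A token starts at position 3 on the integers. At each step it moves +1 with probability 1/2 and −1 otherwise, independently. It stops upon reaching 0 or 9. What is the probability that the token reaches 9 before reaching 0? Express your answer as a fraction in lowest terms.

1/3

With a fair step, P(i) = ½P(i−1) + ½P(i+1) with P(0)=0, P(9)=1 has the linear solution P(i) = i/9.
P(3) = 3/9 = 1/3.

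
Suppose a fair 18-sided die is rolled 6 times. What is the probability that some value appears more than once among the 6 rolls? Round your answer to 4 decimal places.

P(all 6 different) = 18/18 · 17/18 · ··· · 13/18 ≈ 0.3930.
P(at least two equal) = 1 − 0.3930 = 0.6070.

0.6070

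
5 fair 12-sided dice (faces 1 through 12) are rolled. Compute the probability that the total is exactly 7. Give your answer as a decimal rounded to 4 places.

0.0001

There are 12^5 = 248832 equally likely outcomes.
The number of ordered 5-tuples from {1,…,12} summing to 7 is 15.
P(sum = 7) = 15/248832 = 5/82944 ≈ 0.0001.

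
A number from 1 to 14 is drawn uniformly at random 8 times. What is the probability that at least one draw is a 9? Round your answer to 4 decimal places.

0.4473

P(no draw is a 9) = (13/14)^8 ≈ 0.5527.
P(at least one) = 1 − 0.5527 = 0.4473.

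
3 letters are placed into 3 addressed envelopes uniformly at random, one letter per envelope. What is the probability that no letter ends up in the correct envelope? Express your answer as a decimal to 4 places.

This is the derangement probability: permutations of 3 with no fixed point.
D(3) = 3! · (1 − 1/1! + 1/2! − ··· + (−1)^3/3!) = 2.
P = 2/6 = 1/3 ≈ 0.3333.

0.3333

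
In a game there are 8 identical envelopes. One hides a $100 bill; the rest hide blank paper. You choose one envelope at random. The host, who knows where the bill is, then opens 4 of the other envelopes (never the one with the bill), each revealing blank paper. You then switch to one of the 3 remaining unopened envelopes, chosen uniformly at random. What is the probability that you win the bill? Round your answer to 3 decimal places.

0.292

Your original envelope holds the bill with probability 1/8, so the other 7 collectively hold it with probability 7/8.
The host can always find 4 empty envelopes to open, so the reveals don't change that 7/8; it is now spread over the 3 remaining unopened envelopes.
P(win by switching) = (7/8) · (1/3) = 7/24 ≈ 0.292.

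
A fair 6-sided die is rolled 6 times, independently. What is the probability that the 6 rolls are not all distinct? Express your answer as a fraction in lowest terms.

319/324

P(all 6 different) = 6/6 · 5/6 · ··· · 1/6 = 5/324.
P(at least two equal) = 1 − 5/324 = 319/324.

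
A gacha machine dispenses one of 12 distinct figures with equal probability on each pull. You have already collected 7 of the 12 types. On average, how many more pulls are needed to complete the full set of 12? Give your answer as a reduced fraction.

Starting from 7 distinct types, each trial gives a new one with probability (12−i)/12 when i types are held, so the wait for the next new type is 12/(12−i).
E = 12/5 + 12/4 + 12/3 + 12/2 + 12/1 = 137/5.

137/5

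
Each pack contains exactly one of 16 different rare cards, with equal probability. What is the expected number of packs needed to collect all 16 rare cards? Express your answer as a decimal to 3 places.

54.092

After i distinct types are collected, each trial gives a new one with probability (16−i)/16, so the expected wait for the next new type is 16/(16−i).
E = 16/16 + 16/15 + 16/14 + 16/13 + 16/12 + 16/11 + 16/10 + 16/9 + 16/8 + 16/7 + 16/6 + 16/5 + 16/4 + 16/3 + 16/2 + 16/1 = 2436559/45045 ≈ 54.092.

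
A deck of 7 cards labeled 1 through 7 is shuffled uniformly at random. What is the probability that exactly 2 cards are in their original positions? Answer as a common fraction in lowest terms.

11/60

Choose which 2 of the 7 are fixed: C(7,2) = 21 ways.
The remaining 5 must have no fixed point: D(5) = 44.
P = 21·44/5040 = 11/60.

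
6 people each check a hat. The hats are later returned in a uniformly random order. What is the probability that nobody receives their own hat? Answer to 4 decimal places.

This is the derangement probability: permutations of 6 with no fixed point.
D(6) = 6! · (1 − 1/1! + 1/2! − ··· + (−1)^6/6!) = 265.
P = 265/720 = 53/144 ≈ 0.3681.

0.3681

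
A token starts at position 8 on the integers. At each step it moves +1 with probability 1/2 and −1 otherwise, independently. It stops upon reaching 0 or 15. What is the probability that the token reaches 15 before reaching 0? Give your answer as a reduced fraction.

8/15

With a fair step, P(i) = ½P(i−1) + ½P(i+1) with P(0)=0, P(15)=1 has the linear solution P(i) = i/15.
P(8) = 8/15.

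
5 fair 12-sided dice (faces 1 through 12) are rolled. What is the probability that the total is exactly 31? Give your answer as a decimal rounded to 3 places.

There are 12^5 = 248832 equally likely outcomes.
The number of ordered 5-tuples from {1,…,12} summing to 31 is 12255.
P(sum = 31) = 12255/248832 = 4085/82944 ≈ 0.049.

0.049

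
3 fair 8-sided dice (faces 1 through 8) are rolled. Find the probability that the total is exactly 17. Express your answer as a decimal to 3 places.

There are 8^3 = 512 equally likely outcomes.
The number of ordered 3-tuples from {1,…,8} summing to 17 is 36.
P(sum = 17) = 36/512 = 9/128 ≈ 0.070.

0.070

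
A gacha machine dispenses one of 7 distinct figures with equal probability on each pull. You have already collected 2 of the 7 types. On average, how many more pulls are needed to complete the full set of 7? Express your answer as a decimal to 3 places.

15.983

Starting from 2 distinct types, each trial gives a new one with probability (7−i)/7 when i types are held, so the wait for the next new type is 7/(7−i).
E = 7/5 + 7/4 + 7/3 + 7/2 + 7/1 = 959/60 ≈ 15.983.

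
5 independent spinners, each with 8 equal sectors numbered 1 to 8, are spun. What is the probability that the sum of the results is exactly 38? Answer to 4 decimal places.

There are 8^5 = 32768 equally likely outcomes.
The number of ordered 5-tuples from {1,…,8} summing to 38 is 15.
P(sum = 38) = 15/32768 ≈ 0.0005.

0.0005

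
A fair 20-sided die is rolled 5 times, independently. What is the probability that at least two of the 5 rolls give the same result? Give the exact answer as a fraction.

2093/5000

P(all 5 different) = 20/20 · 19/20 · ··· · 16/20 = 2907/5000.
P(at least two equal) = 1 − 2907/5000 = 2093/5000.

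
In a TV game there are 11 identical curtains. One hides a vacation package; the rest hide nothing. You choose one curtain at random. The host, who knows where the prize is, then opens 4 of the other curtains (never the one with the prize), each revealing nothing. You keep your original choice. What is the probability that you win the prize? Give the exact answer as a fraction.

1/11

The host can always open 4 empty curtains regardless of your choice, so the reveals give no information about your original curtain.
P(win by staying) = 1/11.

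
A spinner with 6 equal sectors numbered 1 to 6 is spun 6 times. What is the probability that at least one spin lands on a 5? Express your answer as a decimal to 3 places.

P(no spin lands on a 5) = (5/6)^6 ≈ 0.335.
P(at least one) = 1 − 0.335 = 0.665.

0.665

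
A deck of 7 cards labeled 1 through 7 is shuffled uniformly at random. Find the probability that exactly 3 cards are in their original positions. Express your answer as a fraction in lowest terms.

Choose which 3 of the 7 are fixed: C(7,3) = 35 ways.
The remaining 4 must have no fixed point: D(4) = 9.
P = 35·9/5040 = 1/16.

1/16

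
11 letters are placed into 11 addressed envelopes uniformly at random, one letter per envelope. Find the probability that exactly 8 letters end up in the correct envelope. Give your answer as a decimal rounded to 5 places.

Choose which 8 of the 11 are fixed: C(11,8) = 165 ways.
The remaining 3 must have no fixed point: D(3) = 2.
P = 165·2/39916800 = 1/120960 ≈ 0.00001.

0.00001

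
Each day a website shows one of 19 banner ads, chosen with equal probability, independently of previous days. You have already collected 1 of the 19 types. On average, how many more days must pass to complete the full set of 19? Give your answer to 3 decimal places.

Starting from 1 distinct type, each trial gives a new one with probability (19−i)/19 when i types are held, so the wait for the next new type is 19/(19−i).
E = 19/18 + 19/17 + 19/16 + 19/15 + 19/14 + 19/13 + 19/12 + 19/11 + 19/10 + 19/9 + 19/8 + 19/7 + 19/6 + 19/5 + 19/4 + 19/3 + 19/2 + 19/1 = 271211719/4084080 ≈ 66.407.

66.407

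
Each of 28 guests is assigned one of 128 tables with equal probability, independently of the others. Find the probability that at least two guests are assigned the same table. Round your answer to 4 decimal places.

It's easier to compute the probability that all 28 are distinct.
P(all distinct) = 128/128 · 127/128 · ··· · 101/128 ≈ 0.0411.
So the probability of at least one match is 1 − 0.0411 = 0.9589.

0.9589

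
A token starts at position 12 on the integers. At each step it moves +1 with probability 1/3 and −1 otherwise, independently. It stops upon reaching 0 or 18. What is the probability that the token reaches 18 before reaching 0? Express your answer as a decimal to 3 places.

Let r = q/p = (2/3)/(1/3) = 2. The recurrence P(i) = p·P(i+1) + q·P(i−1) with P(0)=0, P(18)=1 gives P(i) = (1 − r^i)/(1 − r^18).
P(12) = (1 − (2)^12) / (1 − (2)^18) = 65/4161 ≈ 0.016.

0.016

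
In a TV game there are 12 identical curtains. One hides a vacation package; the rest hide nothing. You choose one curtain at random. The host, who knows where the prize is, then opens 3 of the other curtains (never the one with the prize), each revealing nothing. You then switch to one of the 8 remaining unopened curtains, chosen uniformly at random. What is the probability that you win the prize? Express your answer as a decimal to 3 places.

0.115

Your original curtain holds the prize with probability 1/12, so the other 11 collectively hold it with probability 11/12.
The host can always find 3 empty curtains to open, so the reveals don't change that 11/12; it is now spread over the 8 remaining unopened curtains.
P(win by switching) = (11/12) · (1/8) = 11/96 ≈ 0.115.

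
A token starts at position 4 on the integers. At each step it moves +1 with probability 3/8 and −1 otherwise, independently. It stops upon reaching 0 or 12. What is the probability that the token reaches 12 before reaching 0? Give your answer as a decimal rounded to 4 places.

0.0147

Let r = q/p = (5/8)/(3/8) = 5/3. The recurrence P(i) = p·P(i+1) + q·P(i−1) with P(0)=0, P(12)=1 gives P(i) = (1 − r^i)/(1 − r^12).
P(4) = (1 − (5/3)^4) / (1 − (5/3)^12) = 6561/447811 ≈ 0.0147.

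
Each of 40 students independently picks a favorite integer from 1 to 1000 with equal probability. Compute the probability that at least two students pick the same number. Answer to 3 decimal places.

It's easier to compute the probability that all 40 are distinct.
P(all distinct) = 1000/1000 · 999/1000 · ··· · 961/1000 ≈ 0.454.
So the probability of at least one match is 1 − 0.454 = 0.546.

0.546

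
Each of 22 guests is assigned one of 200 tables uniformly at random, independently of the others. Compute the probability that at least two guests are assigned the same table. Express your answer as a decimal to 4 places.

It's easier to compute the probability that all 22 are distinct.
P(all distinct) = 200/200 · 199/200 · ··· · 179/200 ≈ 0.3016.
So the probability of at least one match is 1 − 0.3016 = 0.6984.

0.6984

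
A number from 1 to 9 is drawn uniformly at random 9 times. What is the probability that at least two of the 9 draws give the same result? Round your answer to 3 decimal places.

0.999

P(all 9 different) = 9/9 · 8/9 · ··· · 1/9 ≈ 0.001.
P(at least two equal) = 1 − 0.001 = 0.999.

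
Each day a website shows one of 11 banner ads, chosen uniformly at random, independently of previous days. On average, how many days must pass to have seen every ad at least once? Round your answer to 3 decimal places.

After i distinct types are collected, each trial gives a new one with probability (11−i)/11, so the expected wait for the next new type is 11/(11−i).
E = 11/11 + 11/10 + 11/9 + 11/8 + 11/7 + 11/6 + 11/5 + 11/4 + 11/3 + 11/2 + 11/1 = 83711/2520 ≈ 33.219.

33.219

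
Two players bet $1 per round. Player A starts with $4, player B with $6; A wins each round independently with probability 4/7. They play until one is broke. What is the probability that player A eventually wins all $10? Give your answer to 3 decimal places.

0.724

Let r = q/p = (3/7)/(4/7) = 3/4. The recurrence P(i) = p·P(i+1) + q·P(i−1) with P(0)=0, P(10)=1 gives P(i) = (1 − r^i)/(1 − r^10).
P(4) = (1 − (3/4)^4) / (1 − (3/4)^10) = 102400/141361 ≈ 0.724.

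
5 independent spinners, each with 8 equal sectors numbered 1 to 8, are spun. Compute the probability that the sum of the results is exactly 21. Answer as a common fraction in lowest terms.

There are 8^5 = 32768 equally likely outcomes.
The number of ordered 5-tuples from {1,…,8} summing to 21 is 2380.
P(sum = 21) = 2380/32768 = 595/8192.

595/8192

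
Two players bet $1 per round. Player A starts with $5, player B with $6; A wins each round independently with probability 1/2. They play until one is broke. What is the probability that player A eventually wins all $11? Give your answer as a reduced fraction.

With a fair step, P(i) = ½P(i−1) + ½P(i+1) with P(0)=0, P(11)=1 has the linear solution P(i) = i/11.
P(5) = 5/11.

5/11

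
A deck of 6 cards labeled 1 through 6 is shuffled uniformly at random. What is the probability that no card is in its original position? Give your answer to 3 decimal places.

0.368

This is the derangement probability: permutations of 6 with no fixed point.
D(6) = 6! · (1 − 1/1! + 1/2! − ··· + (−1)^6/6!) = 265.
P = 265/720 = 53/144 ≈ 0.368.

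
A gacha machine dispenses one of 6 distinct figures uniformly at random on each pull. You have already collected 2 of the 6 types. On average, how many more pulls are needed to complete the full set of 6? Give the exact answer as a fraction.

25/2

Starting from 2 distinct types, each trial gives a new one with probability (6−i)/6 when i types are held, so the wait for the next new type is 6/(6−i).
E = 6/4 + 6/3 + 6/2 + 6/1 = 25/2.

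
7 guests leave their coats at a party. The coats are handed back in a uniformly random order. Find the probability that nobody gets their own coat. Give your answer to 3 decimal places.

This is the derangement probability: permutations of 7 with no fixed point.
D(7) = 7! · (1 − 1/1! + 1/2! − ··· + (−1)^7/7!) = 1854.
P = 1854/5040 = 103/280 ≈ 0.368.

0.368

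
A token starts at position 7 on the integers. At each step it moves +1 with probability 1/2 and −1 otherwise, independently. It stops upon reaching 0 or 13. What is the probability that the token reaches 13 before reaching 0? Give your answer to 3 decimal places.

0.538

With a fair step, P(i) = ½P(i−1) + ½P(i+1) with P(0)=0, P(13)=1 has the linear solution P(i) = i/13.
P(7) = 7/13 ≈ 0.538.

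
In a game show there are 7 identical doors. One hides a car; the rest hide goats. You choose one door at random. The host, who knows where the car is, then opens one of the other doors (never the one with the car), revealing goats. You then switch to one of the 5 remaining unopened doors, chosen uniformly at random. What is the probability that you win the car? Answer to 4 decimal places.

0.1714

Your original door holds the car with probability 1/7, so the other 6 collectively hold it with probability 6/7.
The host can always find an empty door to open, so this doesn't change that 6/7; it is now spread over the 5 remaining unopened doors.
P(win by switching) = (6/7) · (1/5) = 6/35 ≈ 0.1714.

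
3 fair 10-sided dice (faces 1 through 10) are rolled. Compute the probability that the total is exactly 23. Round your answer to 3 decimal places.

0.036

There are 10^3 = 1000 equally likely outcomes.
The number of ordered 3-tuples from {1,…,10} summing to 23 is 36.
P(sum = 23) = 36/1000 = 9/250 ≈ 0.036.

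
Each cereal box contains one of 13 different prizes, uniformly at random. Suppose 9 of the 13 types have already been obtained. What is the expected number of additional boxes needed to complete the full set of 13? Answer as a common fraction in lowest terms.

325/12

Starting from 9 distinct types, each trial gives a new one with probability (13−i)/13 when i types are held, so the wait for the next new type is 13/(13−i).
E = 13/4 + 13/3 + 13/2 + 13/1 = 325/12.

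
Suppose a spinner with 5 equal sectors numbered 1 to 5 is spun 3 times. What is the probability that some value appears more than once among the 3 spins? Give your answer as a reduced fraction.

P(all 3 different) = 5/5 · 4/5 · ··· · 3/5 = 12/25.
P(at least two equal) = 1 − 12/25 = 13/25.

13/25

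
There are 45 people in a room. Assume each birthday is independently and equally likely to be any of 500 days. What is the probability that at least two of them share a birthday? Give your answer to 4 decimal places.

It's easier to compute the probability that all 45 are distinct.
P(all distinct) = 500/500 · 499/500 · ··· · 456/500 ≈ 0.1298.
So the probability of at least one match is 1 − 0.1298 = 0.8702.

0.8702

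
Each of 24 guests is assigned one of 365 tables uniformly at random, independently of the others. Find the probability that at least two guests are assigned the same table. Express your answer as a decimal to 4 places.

It's easier to compute the probability that all 24 are distinct.
P(all distinct) = 365/365 · 364/365 · ··· · 342/365 ≈ 0.4617.
So the probability of at least one match is 1 − 0.4617 = 0.5383.

0.5383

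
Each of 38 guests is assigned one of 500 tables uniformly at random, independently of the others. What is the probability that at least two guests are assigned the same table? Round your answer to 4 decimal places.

0.7637

It's easier to compute the probability that all 38 are distinct.
P(all distinct) = 500/500 · 499/500 · ··· · 463/500 ≈ 0.2363.
So the probability of at least one match is 1 − 0.2363 = 0.7637.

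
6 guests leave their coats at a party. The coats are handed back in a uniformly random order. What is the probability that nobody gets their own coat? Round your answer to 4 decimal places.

This is the derangement probability: permutations of 6 with no fixed point.
D(6) = 6! · (1 − 1/1! + 1/2! − ··· + (−1)^6/6!) = 265.
P = 265/720 = 53/144 ≈ 0.3681.

0.3681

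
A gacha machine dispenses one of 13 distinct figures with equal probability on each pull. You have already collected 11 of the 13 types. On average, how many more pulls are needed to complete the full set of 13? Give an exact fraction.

39/2

Starting from 11 distinct types, each trial gives a new one with probability (13−i)/13 when i types are held, so the wait for the next new type is 13/(13−i).
E = 13/2 + 13/1 = 39/2.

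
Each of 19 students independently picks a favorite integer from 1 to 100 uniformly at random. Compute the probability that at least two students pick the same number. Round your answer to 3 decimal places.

0.839

It's easier to compute the probability that all 19 are distinct.
P(all distinct) = 100/100 · 99/100 · ··· · 82/100 ≈ 0.161.
So the probability of at least one match is 1 − 0.161 = 0.839.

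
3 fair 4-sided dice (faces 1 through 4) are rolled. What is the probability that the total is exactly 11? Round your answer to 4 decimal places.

There are 4^3 = 64 equally likely outcomes.
The number of ordered 3-tuples from {1,…,4} summing to 11 is 3.
P(sum = 11) = 3/64 ≈ 0.0469.

0.0469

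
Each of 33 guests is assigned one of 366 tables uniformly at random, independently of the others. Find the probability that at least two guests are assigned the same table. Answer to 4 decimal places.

0.7740

It's easier to compute the probability that all 33 are distinct.
P(all distinct) = 366/366 · 365/366 · ··· · 334/366 ≈ 0.2260.
So the probability of at least one match is 1 − 0.2260 = 0.7740.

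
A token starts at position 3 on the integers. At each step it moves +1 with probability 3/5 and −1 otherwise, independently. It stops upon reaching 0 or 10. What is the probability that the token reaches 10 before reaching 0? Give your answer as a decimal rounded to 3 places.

Let r = q/p = (2/5)/(3/5) = 2/3. The recurrence P(i) = p·P(i+1) + q·P(i−1) with P(0)=0, P(10)=1 gives P(i) = (1 − r^i)/(1 − r^10).
P(3) = (1 − (2/3)^3) / (1 − (2/3)^10) = 41553/58025 ≈ 0.716.

0.716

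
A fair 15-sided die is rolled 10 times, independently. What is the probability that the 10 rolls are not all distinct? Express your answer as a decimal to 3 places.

P(all 10 different) = 15/15 · 14/15 · ··· · 6/15 ≈ 0.019.
P(at least two equal) = 1 − 0.019 = 0.981.

0.981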